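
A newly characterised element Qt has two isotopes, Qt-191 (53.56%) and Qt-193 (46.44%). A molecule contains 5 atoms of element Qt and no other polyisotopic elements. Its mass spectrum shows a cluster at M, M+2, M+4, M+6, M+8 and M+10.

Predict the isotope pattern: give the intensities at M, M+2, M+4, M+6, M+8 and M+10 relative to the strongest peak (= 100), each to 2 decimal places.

13.30 : 57.67 : 100.00 : 86.71 : 37.59 : 6.52

Each Qt atom is independently Qt-191 (p = 0.5356) or Qt-193 (q = 0.4644); the cluster is the binomial expansion (p + q)^5.
P(M) = 0.5356^5 = 0.044076
P(M+2) = 5 × 0.5356^4 × 0.4644^1 = 0.191084
P(M+4) = 10 × 0.5356^3 × 0.4644^2 = 0.331365
P(M+6) = 10 × 0.5356^2 × 0.4644^3 = 0.287315
P(M+8) = 5 × 0.5356^1 × 0.4644^4 = 0.124560
P(M+10) = 0.4644^5 = 0.021600
The M+4 peak is largest (0.331365); scaling to 100 gives 13.30 : 57.67 : 100.00 : 86.71 : 37.59 : 6.52.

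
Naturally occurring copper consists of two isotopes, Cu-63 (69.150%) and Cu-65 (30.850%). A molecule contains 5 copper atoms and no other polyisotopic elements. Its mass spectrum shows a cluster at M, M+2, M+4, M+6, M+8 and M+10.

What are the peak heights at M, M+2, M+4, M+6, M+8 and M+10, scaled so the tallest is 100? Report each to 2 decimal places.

Expanding (0.69150 + 0.30850)^5:
P(M) = 0.69150^5 = 0.158111
P(M+2) = 5 × 0.69150^4 × 0.30850^1 = 0.352691
P(M+4) = 10 × 0.69150^3 × 0.30850^2 = 0.314693
P(M+6) = 10 × 0.69150^2 × 0.30850^3 = 0.140394
P(M+8) = 5 × 0.69150^1 × 0.30850^4 = 0.031317
P(M+10) = 0.30850^5 = 0.002794
The M+2 peak is largest (0.352691); scaling to 100 gives 44.83 : 100.00 : 89.23 : 39.81 : 8.88 : 0.79.

44.83 : 100.00 : 89.23 : 39.81 : 8.88 : 0.79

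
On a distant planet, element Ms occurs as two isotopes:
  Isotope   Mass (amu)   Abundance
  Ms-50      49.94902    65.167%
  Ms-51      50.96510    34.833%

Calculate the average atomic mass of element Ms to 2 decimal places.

50.30 amu

The abundance-weighted mean is 0.65167 × 49.94902 + 0.34833 × 50.96510
= 32.550278 + 17.752673 = 50.302951 amu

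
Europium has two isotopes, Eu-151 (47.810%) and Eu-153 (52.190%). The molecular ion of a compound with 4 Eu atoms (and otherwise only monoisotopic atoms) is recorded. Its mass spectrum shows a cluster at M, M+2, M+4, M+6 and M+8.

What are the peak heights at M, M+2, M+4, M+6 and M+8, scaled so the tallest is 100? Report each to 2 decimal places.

13.99 : 61.07 : 100.00 : 72.77 : 19.86

Each Eu atom is independently Eu-151 (p = 0.47810) or Eu-153 (q = 0.52190); the cluster is the binomial expansion (p + q)^4.
P(M) = 0.47810^4 = 0.052249
P(M+2) = 4 × 0.47810^3 × 0.52190^1 = 0.228141
P(M+4) = 6 × 0.47810^2 × 0.52190^2 = 0.373563
P(M+6) = 4 × 0.47810^1 × 0.52190^3 = 0.271857
P(M+8) = 0.52190^4 = 0.074191
The M+4 peak is largest (0.373563); scaling to 100 gives 13.99 : 61.07 : 100.00 : 72.77 : 19.86.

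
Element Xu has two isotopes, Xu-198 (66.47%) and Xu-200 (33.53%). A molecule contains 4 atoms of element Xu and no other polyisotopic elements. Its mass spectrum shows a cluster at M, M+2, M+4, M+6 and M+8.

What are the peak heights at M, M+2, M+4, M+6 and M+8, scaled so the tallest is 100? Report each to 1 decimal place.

49.6 : 100.0 : 75.7 : 25.4 : 3.2

Expanding (0.6647 + 0.3353)^4:
P(M) = 0.6647^4 = 0.195210
P(M+2) = 4 × 0.6647^3 × 0.3353^1 = 0.393886
P(M+4) = 6 × 0.6647^2 × 0.3353^2 = 0.298037
P(M+6) = 4 × 0.6647^1 × 0.3353^3 = 0.100227
P(M+8) = 0.3353^4 = 0.012640
The M+2 peak is largest (0.393886); scaling to 100 gives 49.6 : 100.0 : 75.7 : 25.4 : 3.2.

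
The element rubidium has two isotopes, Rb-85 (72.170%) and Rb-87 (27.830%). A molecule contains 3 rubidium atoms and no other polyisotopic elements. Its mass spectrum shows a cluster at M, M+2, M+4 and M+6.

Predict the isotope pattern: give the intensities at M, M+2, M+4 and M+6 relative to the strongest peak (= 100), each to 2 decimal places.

86.44 : 100.00 : 38.56 : 4.96

The 3 Rb atoms are independent, so intensities follow the terms of (0.72170 + 0.27830)^3.
P(M) = 0.72170^3 = 0.375898
P(M+2) = 3 × 0.72170^2 × 0.27830^1 = 0.434858
P(M+4) = 3 × 0.72170^1 × 0.27830^2 = 0.167689
P(M+6) = 0.27830^3 = 0.021555
The M+2 peak is largest (0.434858); scaling to 100 gives 86.44 : 100.00 : 38.56 : 4.96.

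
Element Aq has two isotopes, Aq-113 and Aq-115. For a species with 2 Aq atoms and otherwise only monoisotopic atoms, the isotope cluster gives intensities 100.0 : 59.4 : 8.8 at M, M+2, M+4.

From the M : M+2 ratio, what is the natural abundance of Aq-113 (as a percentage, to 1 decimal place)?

77.1%

If p is the fraction of Aq that is Aq-113, then I(M+2)/I(M) = [C(2,1)·p^1·(1−p)] / p^2 = 2·(1−p)/p = 59.4/100.0 = 0.5940
(1−p)/p = 0.5940/2 = 0.2970  ⇒  p = 1/(1 + 0.2970) = 0.7710
Aq-113: 77.1%, Aq-115: 22.9%.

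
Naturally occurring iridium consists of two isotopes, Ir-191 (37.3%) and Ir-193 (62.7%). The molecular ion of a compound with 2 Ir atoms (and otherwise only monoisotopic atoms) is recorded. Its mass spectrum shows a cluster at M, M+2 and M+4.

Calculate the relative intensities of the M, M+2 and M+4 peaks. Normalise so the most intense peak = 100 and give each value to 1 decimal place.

29.7 : 100.0 : 84.0

Expanding (0.373 + 0.627)^2:
P(M) = 0.373^2 = 0.139129
P(M+2) = 2 × 0.373^1 × 0.627^1 = 0.467742
P(M+4) = 0.627^2 = 0.393129
The M+2 peak is largest (0.467742); scaling to 100 gives 29.7 : 100.0 : 84.0.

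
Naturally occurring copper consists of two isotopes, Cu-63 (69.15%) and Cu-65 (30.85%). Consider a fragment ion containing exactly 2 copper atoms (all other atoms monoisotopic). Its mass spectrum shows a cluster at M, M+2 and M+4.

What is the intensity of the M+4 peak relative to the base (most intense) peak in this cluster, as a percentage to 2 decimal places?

(0.6915 + 0.3085)^2 gives M 0.4782, M+2 0.4267, M+4 0.0952; the largest is M.
P(M) = C(2,0) × 0.6915^2 × 0.3085^0 = 1 × 0.47817225 × 1.0000 = 0.478172 (base)
P(M+4) = C(2,2) × 0.6915^0 × 0.3085^2 = 1 × 1.0000 × 0.09517225 = 0.095172
Relative intensity = 0.095172 / 0.478172 × 100 = 19.90

19.90%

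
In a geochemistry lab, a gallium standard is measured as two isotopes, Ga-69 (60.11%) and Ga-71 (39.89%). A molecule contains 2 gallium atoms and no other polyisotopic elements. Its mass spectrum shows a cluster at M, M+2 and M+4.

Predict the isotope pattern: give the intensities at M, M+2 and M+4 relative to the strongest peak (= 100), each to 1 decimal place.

75.3 : 100.0 : 33.2

Expanding (0.6011 + 0.3989)^2:
P(M) = 0.6011^2 = 0.361321
P(M+2) = 2 × 0.6011^1 × 0.3989^1 = 0.479558
P(M+4) = 0.3989^2 = 0.159121
The M+2 peak is largest (0.479558); scaling to 100 gives 75.3 : 100.0 : 33.2.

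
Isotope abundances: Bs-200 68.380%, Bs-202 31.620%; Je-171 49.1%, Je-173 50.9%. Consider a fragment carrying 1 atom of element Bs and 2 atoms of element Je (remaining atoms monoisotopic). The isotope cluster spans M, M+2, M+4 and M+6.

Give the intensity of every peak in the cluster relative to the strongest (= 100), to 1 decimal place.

39.4 : 100.0 : 80.2 : 19.6

Element Bs pattern (n=1): 0.6838 : 0.3162
Element Je pattern (n=2): 0.241081 : 0.499838 : 0.259081
Convolve the two distributions (both contribute in 2-u steps):
  M: 0.6838×0.241081 = 0.164851
  M+2: 0.6838×0.499838 + 0.3162×0.241081 = 0.418019
  M+4: 0.6838×0.259081 + 0.3162×0.499838 = 0.335208
  M+6: 0.3162×0.259081 = 0.081921
Scale to base peak (0.418019) = 100: 39.4 : 100.0 : 80.2 : 19.6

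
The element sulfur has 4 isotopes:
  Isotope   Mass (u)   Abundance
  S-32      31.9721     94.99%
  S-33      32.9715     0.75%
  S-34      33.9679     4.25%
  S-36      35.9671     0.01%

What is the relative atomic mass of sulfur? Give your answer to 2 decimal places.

Ar = Σ fᵢ·mᵢ = 0.9499 × 31.9721 + 0.0075 × 32.9715 + 0.0425 × 33.9679 + 0.0001 × 35.9671
= 30.37030 + 0.24729 + 1.44364 + 0.00360 = 32.06483 u

32.06 u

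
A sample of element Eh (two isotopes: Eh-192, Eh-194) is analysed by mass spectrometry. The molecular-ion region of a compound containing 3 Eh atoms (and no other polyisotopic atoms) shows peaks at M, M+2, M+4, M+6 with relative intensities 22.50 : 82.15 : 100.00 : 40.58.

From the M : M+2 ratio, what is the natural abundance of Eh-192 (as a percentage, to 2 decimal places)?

Write p for the Eh-192 fraction. I(M+2)/I(M) = [C(3,1)·p^2·(1−p)] / p^3 = 3·(1−p)/p = 82.15/22.50 = 3.6511
(1−p)/p = 3.6511/3 = 1.2170  ⇒  p = 1/(1 + 1.2170) = 0.4511
Eh-192: 45.11%, Eh-194: 54.89%.

45.11%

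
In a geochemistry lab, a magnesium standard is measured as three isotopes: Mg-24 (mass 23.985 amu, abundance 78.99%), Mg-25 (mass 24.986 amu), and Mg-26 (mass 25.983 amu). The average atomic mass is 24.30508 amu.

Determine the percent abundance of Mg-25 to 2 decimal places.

Let x and y be the fractions of Mg-25 and Mg-26. Then x + y = 1 − 0.7899 = 0.2101 and 24.986x + 25.983y = 24.30508 − 0.7899×23.985 = 5.3593285.
Substituting: 24.986x + 25.983(0.2101 − x) = 5.3593285
(24.986 − 25.983)x = -0.0996998  ⇒  x = 0.10000, y = 0.11010
Mg-25: 10.00%, Mg-26: 11.01%.

10.00%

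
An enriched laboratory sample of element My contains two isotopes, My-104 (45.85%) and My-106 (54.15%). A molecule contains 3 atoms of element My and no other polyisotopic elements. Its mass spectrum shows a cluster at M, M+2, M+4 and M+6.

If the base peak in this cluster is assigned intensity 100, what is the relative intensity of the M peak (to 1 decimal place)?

23.9

Term probabilities: M 0.0964, M+2 0.3415, M+4 0.4033, M+6 0.1588. Base peak = M+4.
P(M+4) = C(3,2) × 0.4585^1 × 0.5415^2 = 3 × 0.4585 × 0.29322225 = 0.403327 (base)
P(M) = C(3,0) × 0.4585^3 × 0.5415^0 = 1 × 0.0963869 × 1.0000 = 0.096387
Relative intensity = 0.096387 / 0.403327 × 100 = 23.9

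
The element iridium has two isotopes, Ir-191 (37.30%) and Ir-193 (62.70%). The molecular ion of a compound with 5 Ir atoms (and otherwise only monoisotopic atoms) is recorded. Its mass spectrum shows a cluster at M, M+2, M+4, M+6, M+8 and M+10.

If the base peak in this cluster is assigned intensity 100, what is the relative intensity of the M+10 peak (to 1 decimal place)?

(0.3730 + 0.6270)^5 gives M 0.0072, M+2 0.0607, M+4 0.2040, M+6 0.3429, M+8 0.2882, M+10 0.0969; the largest is M+6.
P(M+6) = C(5,3) × 0.3730^2 × 0.6270^3 = 10 × 0.139129 × 0.24649188 = 0.342942 (base)
P(M+10) = C(5,5) × 0.3730^0 × 0.6270^5 = 1 × 1.0000 × 0.09690311 = 0.096903
Relative intensity = 0.096903 / 0.342942 × 100 = 28.3

28.3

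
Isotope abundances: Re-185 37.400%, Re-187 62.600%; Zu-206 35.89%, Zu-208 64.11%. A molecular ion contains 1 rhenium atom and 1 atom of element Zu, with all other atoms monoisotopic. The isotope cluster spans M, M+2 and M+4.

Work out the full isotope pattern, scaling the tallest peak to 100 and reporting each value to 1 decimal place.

Rhenium pattern (n=1): 0.3740 : 0.6260
Element Zu pattern (n=1): 0.3589 : 0.6411
Convolve the two distributions (both contribute in 2-u steps):
  M: 0.3740×0.3589 = 0.134229
  M+2: 0.3740×0.6411 + 0.6260×0.3589 = 0.464443
  M+4: 0.6260×0.6411 = 0.401329
Scale to base peak (0.464443) = 100: 28.9 : 100.0 : 86.4

28.9 : 100.0 : 86.4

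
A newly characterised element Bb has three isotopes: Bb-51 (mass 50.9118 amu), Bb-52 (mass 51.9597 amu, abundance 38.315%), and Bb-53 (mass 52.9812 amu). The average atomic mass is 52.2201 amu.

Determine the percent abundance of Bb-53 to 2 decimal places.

Let x and y be the fractions of Bb-51 and Bb-53. Then x + y = 1 − 0.38315 = 0.61685 and 50.9118x + 52.9812y = 52.2201 − 0.38315×51.9597 = 32.311740945.
Substituting: 50.9118x + 52.9812(0.61685 − x) = 32.311740945
(50.9118 − 52.9812)x = -0.369712275  ⇒  x = 0.17866, y = 0.43819
Bb-51: 17.87%, Bb-53: 43.82%.

43.82%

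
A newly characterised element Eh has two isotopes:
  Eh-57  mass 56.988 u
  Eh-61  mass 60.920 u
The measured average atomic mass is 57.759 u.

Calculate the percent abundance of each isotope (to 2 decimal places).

Writing the weighted mean with unknown fraction x of Eh-57:
56.988·x + 60.920·(1 − x) = 57.759
(56.988 − 60.920)·x = 57.759 − 60.920
x = -3.161 / -3.932 = 0.80392 → 80.39% Eh-57, 19.61% Eh-61.

Eh-57: 80.39%, Eh-61: 19.61%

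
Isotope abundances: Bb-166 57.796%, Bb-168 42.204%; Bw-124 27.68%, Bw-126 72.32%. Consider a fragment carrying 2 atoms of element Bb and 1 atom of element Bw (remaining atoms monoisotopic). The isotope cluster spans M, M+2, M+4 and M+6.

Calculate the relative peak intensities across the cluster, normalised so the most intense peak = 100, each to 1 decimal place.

23.0 : 93.7 : 100.0 : 32.0

Element Bb pattern (n=2): 0.33403776 : 0.48784448 : 0.17811776
Element Bw pattern (n=1): 0.2768 : 0.7232
Convolve the two distributions (both contribute in 2-u steps):
  M: 0.33403776×0.2768 = 0.092462
  M+2: 0.33403776×0.7232 + 0.48784448×0.2768 = 0.376611
  M+4: 0.48784448×0.7232 + 0.17811776×0.2768 = 0.402112
  M+6: 0.17811776×0.7232 = 0.128815
Scale to base peak (0.402112) = 100: 23.0 : 93.7 : 100.0 : 32.0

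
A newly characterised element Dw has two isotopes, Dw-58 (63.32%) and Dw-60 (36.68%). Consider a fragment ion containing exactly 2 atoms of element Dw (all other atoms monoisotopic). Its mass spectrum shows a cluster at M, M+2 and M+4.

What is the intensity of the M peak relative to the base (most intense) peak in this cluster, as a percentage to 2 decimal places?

86.31%

(0.6332 + 0.3668)^2 gives M 0.4009, M+2 0.4645, M+4 0.1345; the largest is M+2.
P(M+2) = C(2,1) × 0.6332^1 × 0.3668^1 = 2 × 0.6332 × 0.3668 = 0.464516 (base)
P(M) = C(2,0) × 0.6332^2 × 0.3668^0 = 1 × 0.40094224 × 1.0000 = 0.400942
Relative intensity = 0.400942 / 0.464516 × 100 = 86.31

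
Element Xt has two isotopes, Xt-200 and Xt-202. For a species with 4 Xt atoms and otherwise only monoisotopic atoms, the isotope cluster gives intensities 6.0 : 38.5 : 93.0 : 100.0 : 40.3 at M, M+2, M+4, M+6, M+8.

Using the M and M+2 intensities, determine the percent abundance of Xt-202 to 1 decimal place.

Write p for the Xt-200 fraction. I(M+2)/I(M) = [C(4,1)·p^3·(1−p)] / p^4 = 4·(1−p)/p = 38.5/6.0 = 6.4167
(1−p)/p = 6.4167/4 = 1.6042  ⇒  p = 1/(1 + 1.6042) = 0.3840
Xt-200: 38.4%, Xt-202: 61.6%.

61.6%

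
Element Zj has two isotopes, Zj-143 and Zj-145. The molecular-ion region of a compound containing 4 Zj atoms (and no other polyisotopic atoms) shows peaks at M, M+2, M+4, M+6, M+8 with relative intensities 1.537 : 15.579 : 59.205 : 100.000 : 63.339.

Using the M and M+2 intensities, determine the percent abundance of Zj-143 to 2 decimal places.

If p is the fraction of Zj that is Zj-143, then I(M+2)/I(M) = [C(4,1)·p^3·(1−p)] / p^4 = 4·(1−p)/p = 15.579/1.537 = 10.1360
(1−p)/p = 10.1360/4 = 2.5340  ⇒  p = 1/(1 + 2.5340) = 0.2830
Zj-143: 28.30%, Zj-145: 71.70%.

28.30%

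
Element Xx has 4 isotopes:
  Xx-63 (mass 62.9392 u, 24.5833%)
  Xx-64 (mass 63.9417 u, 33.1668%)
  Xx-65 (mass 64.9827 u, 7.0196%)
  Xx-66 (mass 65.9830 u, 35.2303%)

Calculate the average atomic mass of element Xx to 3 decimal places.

Average mass = Σ (abundance × isotope mass) = 0.245833 × 62.9392 + 0.331668 × 63.9417 + 0.070196 × 64.9827 + 0.352303 × 65.9830
= 15.47253 + 21.20742 + 4.56153 + 23.24601 = 64.48749 u

64.487 u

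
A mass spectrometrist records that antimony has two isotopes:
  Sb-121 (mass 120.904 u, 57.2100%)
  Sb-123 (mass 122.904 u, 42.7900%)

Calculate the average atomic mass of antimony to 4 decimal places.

121.7598 u

Average mass = Σ (abundance × isotope mass) = 0.572100 × 120.904 + 0.427900 × 122.904
= 69.16918 + 52.59062 = 121.75980 u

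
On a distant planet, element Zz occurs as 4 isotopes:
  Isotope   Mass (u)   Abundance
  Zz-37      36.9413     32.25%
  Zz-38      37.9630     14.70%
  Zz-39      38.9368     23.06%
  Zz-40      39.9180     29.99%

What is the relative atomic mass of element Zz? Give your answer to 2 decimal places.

38.44 u

The abundance-weighted mean is 0.3225 × 36.9413 + 0.1470 × 37.9630 + 0.2306 × 38.9368 + 0.2999 × 39.9180
= 11.91357 + 5.58056 + 8.97883 + 11.97141 = 38.44437 u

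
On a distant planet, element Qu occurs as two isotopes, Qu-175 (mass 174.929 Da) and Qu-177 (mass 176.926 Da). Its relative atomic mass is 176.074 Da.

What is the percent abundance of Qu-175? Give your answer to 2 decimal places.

Writing the weighted mean with unknown fraction x of Qu-175:
174.929·x + 176.926·(1 − x) = 176.074
(174.929 − 176.926)·x = 176.074 − 176.926
x = -0.852 / -1.997 = 0.42664 → 42.66% Qu-175, 57.34% Qu-177.

42.66%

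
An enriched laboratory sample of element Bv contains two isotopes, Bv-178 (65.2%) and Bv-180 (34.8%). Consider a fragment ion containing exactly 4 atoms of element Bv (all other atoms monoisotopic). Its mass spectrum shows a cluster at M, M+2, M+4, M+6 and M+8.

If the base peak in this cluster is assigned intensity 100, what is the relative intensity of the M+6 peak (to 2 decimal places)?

28.49

(0.652 + 0.348)^4 gives M 0.1807, M+2 0.3858, M+4 0.3089, M+6 0.1099, M+8 0.0147; the largest is M+2.
P(M+2) = C(4,1) × 0.652^3 × 0.348^1 = 4 × 0.27716781 × 0.3480 = 0.385818 (base)
P(M+6) = C(4,3) × 0.652^1 × 0.348^3 = 4 × 0.6520 × 0.04214419 = 0.109912
Relative intensity = 0.109912 / 0.385818 × 100 = 28.49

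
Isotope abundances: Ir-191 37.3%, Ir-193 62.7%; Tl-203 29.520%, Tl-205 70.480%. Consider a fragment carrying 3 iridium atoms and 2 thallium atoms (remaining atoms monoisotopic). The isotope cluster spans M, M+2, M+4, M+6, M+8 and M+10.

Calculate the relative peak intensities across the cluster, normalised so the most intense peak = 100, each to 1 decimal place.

Iridium pattern (n=3): 0.05189512 : 0.26170165 : 0.43991135 : 0.24649188
Thallium pattern (n=2): 0.08714304 : 0.41611392 : 0.49674304
Convolve the two distributions (both contribute in 2-u steps):
  M: 0.05189512×0.08714304 = 0.004522
  M+2: 0.05189512×0.41611392 + 0.26170165×0.08714304 = 0.044400
  M+4: 0.05189512×0.49674304 + 0.26170165×0.41611392 + 0.43991135×0.08714304 = 0.173011
  M+6: 0.26170165×0.49674304 + 0.43991135×0.41611392 + 0.24649188×0.08714304 = 0.334532
  M+8: 0.43991135×0.49674304 + 0.24649188×0.41611392 = 0.321092
  M+10: 0.24649188×0.49674304 = 0.122443
Scale to base peak (0.334532) = 100: 1.4 : 13.3 : 51.7 : 100.0 : 96.0 : 36.6

1.4 : 13.3 : 51.7 : 100.0 : 96.0 : 36.6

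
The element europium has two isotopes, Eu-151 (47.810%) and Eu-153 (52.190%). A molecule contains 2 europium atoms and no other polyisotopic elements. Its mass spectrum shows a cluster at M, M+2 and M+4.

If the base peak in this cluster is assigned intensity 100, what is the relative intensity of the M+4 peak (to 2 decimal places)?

54.58

Term probabilities: M 0.2286, M+2 0.4990, M+4 0.2724. Base peak = M+2.
P(M+2) = C(2,1) × 0.47810^1 × 0.52190^1 = 2 × 0.4781 × 0.5219 = 0.499041 (base)
P(M+4) = C(2,2) × 0.47810^0 × 0.52190^2 = 1 × 1.0000 × 0.27237961 = 0.272380
Relative intensity = 0.272380 / 0.499041 × 100 = 54.58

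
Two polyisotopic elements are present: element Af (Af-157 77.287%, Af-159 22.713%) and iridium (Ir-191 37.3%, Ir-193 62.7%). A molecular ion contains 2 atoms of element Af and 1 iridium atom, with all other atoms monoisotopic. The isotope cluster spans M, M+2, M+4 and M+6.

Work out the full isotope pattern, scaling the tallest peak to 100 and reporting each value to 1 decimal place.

44.1 : 100.0 : 47.4 : 6.4

Element Af pattern (n=2): 0.59732804 : 0.35108393 : 0.05158804
Iridium pattern (n=1): 0.3730 : 0.6270
Convolve the two distributions (both contribute in 2-u steps):
  M: 0.59732804×0.3730 = 0.222803
  M+2: 0.59732804×0.6270 + 0.35108393×0.3730 = 0.505479
  M+4: 0.35108393×0.6270 + 0.05158804×0.3730 = 0.239372
  M+6: 0.05158804×0.6270 = 0.032346
Scale to base peak (0.505479) = 100: 44.1 : 100.0 : 47.4 : 6.4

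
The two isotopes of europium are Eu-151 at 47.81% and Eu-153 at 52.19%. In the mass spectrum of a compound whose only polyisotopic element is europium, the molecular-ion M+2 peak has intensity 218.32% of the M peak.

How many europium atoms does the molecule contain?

2

The M+2/M ratio from n Eu atoms is n · q/p = n · 0.5219/0.4781.
n = 2.1832 × 0.4781/0.5219 = 2.00 ≈ 2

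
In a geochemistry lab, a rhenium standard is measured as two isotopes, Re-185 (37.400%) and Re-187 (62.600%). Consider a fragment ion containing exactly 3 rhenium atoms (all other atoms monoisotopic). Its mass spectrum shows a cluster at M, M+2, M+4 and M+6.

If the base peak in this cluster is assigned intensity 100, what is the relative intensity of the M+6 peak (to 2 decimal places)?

(0.37400 + 0.62600)^3 gives M 0.0523, M+2 0.2627, M+4 0.4397, M+6 0.2453; the largest is M+4.
P(M+4) = C(3,2) × 0.37400^1 × 0.62600^2 = 3 × 0.3740 × 0.391876 = 0.439685 (base)
P(M+6) = C(3,3) × 0.37400^0 × 0.62600^3 = 1 × 1.0000 × 0.24531438 = 0.245314
Relative intensity = 0.245314 / 0.439685 × 100 = 55.79

55.79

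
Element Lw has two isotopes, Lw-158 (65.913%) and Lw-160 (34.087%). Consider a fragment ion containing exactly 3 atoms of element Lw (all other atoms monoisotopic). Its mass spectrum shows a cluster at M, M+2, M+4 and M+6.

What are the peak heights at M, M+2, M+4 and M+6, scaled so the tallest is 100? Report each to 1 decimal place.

64.5 : 100.0 : 51.7 : 8.9

The 3 Lw atoms are independent, so intensities follow the terms of (0.65913 + 0.34087)^3.
P(M) = 0.65913^3 = 0.286361
P(M+2) = 3 × 0.65913^2 × 0.34087^1 = 0.444275
P(M+4) = 3 × 0.65913^1 × 0.34087^2 = 0.229758
P(M+6) = 0.34087^3 = 0.039606
The M+2 peak is largest (0.444275); scaling to 100 gives 64.5 : 100.0 : 51.7 : 8.9.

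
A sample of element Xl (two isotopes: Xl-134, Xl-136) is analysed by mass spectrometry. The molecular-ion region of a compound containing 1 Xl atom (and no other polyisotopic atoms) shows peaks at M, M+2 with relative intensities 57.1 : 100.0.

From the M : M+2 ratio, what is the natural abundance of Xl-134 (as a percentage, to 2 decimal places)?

If p is the fraction of Xl that is Xl-134, then I(M+2)/I(M) = [C(1,1)·p^0·(1−p)] / p^1 = 1·(1−p)/p = 100.0/57.1 = 1.7513
(1−p)/p = 1.7513/1 = 1.7513  ⇒  p = 1/(1 + 1.7513) = 0.3635
Xl-134: 36.35%, Xl-136: 63.65%.

36.35%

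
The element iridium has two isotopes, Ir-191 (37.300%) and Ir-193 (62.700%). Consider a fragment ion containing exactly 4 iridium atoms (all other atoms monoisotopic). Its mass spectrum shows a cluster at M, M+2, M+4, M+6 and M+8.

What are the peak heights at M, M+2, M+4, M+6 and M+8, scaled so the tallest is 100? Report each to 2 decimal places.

5.26 : 35.39 : 89.23 : 100.00 : 42.02

Expanding (0.37300 + 0.62700)^4:
P(M) = 0.37300^4 = 0.019357
P(M+2) = 4 × 0.37300^3 × 0.62700^1 = 0.130153
P(M+4) = 6 × 0.37300^2 × 0.62700^2 = 0.328174
P(M+6) = 4 × 0.37300^1 × 0.62700^3 = 0.367766
P(M+8) = 0.62700^4 = 0.154550
The M+6 peak is largest (0.367766); scaling to 100 gives 5.26 : 35.39 : 89.23 : 100.00 : 42.02.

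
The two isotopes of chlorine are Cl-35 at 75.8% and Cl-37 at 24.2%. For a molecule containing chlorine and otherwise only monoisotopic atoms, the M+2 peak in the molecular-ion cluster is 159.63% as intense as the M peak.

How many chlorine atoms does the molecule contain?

The M+2/M ratio from n Cl atoms is n · q/p = n · 0.242/0.758.
n = 1.5963 × 0.758/0.242 = 5.00 ≈ 5

5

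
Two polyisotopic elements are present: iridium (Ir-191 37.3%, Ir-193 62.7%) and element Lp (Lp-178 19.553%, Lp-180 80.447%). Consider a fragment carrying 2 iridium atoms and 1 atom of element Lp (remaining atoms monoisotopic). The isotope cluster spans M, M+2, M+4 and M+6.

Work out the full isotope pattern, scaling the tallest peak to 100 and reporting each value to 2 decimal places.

Iridium pattern (n=2): 0.139129 : 0.467742 : 0.393129
Element Lp pattern (n=1): 0.19553 : 0.80447
Convolve the two distributions (both contribute in 2-u steps):
  M: 0.139129×0.19553 = 0.027204
  M+2: 0.139129×0.80447 + 0.467742×0.19553 = 0.203383
  M+4: 0.467742×0.80447 + 0.393129×0.19553 = 0.453153
  M+6: 0.393129×0.80447 = 0.316260
Scale to base peak (0.453153) = 100: 6.00 : 44.88 : 100.00 : 69.79

6.00 : 44.88 : 100.00 : 69.79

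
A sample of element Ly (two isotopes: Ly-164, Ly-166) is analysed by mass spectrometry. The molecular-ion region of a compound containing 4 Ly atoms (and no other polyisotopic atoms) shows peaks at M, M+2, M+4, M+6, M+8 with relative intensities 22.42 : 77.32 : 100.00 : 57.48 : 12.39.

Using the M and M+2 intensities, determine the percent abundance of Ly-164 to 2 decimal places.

53.70%

Write p for the Ly-164 fraction. I(M+2)/I(M) = [C(4,1)·p^3·(1−p)] / p^4 = 4·(1−p)/p = 77.32/22.42 = 3.4487
(1−p)/p = 3.4487/4 = 0.8622  ⇒  p = 1/(1 + 0.8622) = 0.5370
Ly-164: 53.70%, Ly-166: 46.30%.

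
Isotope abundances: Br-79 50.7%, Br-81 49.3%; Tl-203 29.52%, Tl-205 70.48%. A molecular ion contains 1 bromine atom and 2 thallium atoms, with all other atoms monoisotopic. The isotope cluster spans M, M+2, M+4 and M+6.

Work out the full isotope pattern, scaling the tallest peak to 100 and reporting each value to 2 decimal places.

9.67 : 55.57 : 100.00 : 53.59

Bromine pattern (n=1): 0.5070 : 0.4930
Thallium pattern (n=2): 0.08714304 : 0.41611392 : 0.49674304
Convolve the two distributions (both contribute in 2-u steps):
  M: 0.5070×0.08714304 = 0.044182
  M+2: 0.5070×0.41611392 + 0.4930×0.08714304 = 0.253931
  M+4: 0.5070×0.49674304 + 0.4930×0.41611392 = 0.456993
  M+6: 0.4930×0.49674304 = 0.244894
Scale to base peak (0.456993) = 100: 9.67 : 55.57 : 100.00 : 53.59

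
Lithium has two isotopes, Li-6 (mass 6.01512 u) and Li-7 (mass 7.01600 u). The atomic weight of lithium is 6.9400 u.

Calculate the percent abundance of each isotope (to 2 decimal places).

Li-6: 7.59%, Li-7: 92.41%

With x = fraction of Li-6 (so Li-7 is 1 − x):
6.01512·x + 7.01600·(1 − x) = 6.9400
(6.01512 − 7.01600)·x = 6.9400 − 7.01600
x = -0.07600 / -1.00088 = 0.07593 → 7.59% Li-6, 92.41% Li-7.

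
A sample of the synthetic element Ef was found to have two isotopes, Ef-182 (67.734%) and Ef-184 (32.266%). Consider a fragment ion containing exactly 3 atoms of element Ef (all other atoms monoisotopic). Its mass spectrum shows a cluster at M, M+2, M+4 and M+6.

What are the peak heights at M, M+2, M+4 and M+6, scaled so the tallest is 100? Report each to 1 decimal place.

70.0 : 100.0 : 47.6 : 7.6

The 3 Ef atoms are independent, so intensities follow the terms of (0.67734 + 0.32266)^3.
P(M) = 0.67734^3 = 0.310756
P(M+2) = 3 × 0.67734^2 × 0.32266^1 = 0.444099
P(M+4) = 3 × 0.67734^1 × 0.32266^2 = 0.211553
P(M+6) = 0.32266^3 = 0.033592
The M+2 peak is largest (0.444099); scaling to 100 gives 70.0 : 100.0 : 47.6 : 7.6.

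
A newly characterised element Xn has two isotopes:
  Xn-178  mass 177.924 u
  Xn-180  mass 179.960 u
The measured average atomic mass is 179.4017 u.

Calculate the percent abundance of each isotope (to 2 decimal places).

Xn-178: 27.42%, Xn-180: 72.58%

Let x be the fractional abundance of Xn-178; then Xn-180 has abundance 1 − x.
177.924·x + 179.960·(1 − x) = 179.4017
(177.924 − 179.960)·x = 179.4017 − 179.960
x = -0.5583 / -2.036 = 0.27421 → 27.42% Xn-178, 72.58% Xn-180.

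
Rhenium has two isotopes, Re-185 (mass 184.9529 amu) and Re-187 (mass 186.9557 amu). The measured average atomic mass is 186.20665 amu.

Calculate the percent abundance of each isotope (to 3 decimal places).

Let x be the fractional abundance of Re-185; then Re-187 has abundance 1 − x.
184.9529·x + 186.9557·(1 − x) = 186.20665
(184.9529 − 186.9557)·x = 186.20665 − 186.9557
x = -0.74905 / -2.0028 = 0.37400 → 37.400% Re-185, 62.600% Re-187.

Re-185: 37.400%, Re-187: 62.600%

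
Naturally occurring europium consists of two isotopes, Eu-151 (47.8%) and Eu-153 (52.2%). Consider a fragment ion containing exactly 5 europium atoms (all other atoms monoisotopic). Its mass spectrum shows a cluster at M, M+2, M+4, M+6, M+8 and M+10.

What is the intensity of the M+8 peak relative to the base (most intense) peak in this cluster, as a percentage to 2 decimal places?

Binomial terms of (0.478 + 0.522)^5: M 0.0250, M+2 0.1363, M+4 0.2976, M+6 0.3250, M+8 0.1775, M+10 0.0388 → M+6 is the base peak.
P(M+6) = C(5,3) × 0.478^2 × 0.522^3 = 10 × 0.228484 × 0.14223665 = 0.324988 (base)
P(M+8) = C(5,4) × 0.478^1 × 0.522^4 = 5 × 0.4780 × 0.07424753 = 0.177452
Relative intensity = 0.177452 / 0.324988 × 100 = 54.60

54.60%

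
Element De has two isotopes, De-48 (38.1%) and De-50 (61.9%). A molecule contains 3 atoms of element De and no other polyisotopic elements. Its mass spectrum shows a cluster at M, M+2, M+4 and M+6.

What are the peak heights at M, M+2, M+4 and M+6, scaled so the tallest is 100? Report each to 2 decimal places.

Each De atom is independently De-48 (p = 0.381) or De-50 (q = 0.619); the cluster is the binomial expansion (p + q)^3.
P(M) = 0.381^3 = 0.055306
P(M+2) = 3 × 0.381^2 × 0.619^1 = 0.269564
P(M+4) = 3 × 0.381^1 × 0.619^2 = 0.437953
P(M+6) = 0.619^3 = 0.237177
The M+4 peak is largest (0.437953); scaling to 100 gives 12.63 : 61.55 : 100.00 : 54.16.

12.63 : 61.55 : 100.00 : 54.16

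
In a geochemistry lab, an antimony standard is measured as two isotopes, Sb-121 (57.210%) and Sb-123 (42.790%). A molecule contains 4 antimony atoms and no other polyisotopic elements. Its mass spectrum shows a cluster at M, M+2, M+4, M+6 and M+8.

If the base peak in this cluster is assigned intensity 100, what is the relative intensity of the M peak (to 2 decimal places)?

29.79

Binomial terms of (0.57210 + 0.42790)^4: M 0.1071, M+2 0.3205, M+4 0.3596, M+6 0.1793, M+8 0.0335 → M+4 is the base peak.
P(M+4) = C(4,2) × 0.57210^2 × 0.42790^2 = 6 × 0.32729841 × 0.18309841 = 0.359567 (base)
P(M) = C(4,0) × 0.57210^4 × 0.42790^0 = 1 × 0.10712425 × 1.0000 = 0.107124
Relative intensity = 0.107124 / 0.359567 × 100 = 29.79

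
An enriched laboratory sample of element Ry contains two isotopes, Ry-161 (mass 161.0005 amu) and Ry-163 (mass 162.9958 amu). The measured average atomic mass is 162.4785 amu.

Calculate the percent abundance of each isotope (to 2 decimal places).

Writing the weighted mean with unknown fraction x of Ry-161:
161.0005·x + 162.9958·(1 − x) = 162.4785
(161.0005 − 162.9958)·x = 162.4785 − 162.9958
x = -0.5173 / -1.9953 = 0.25926 → 25.93% Ry-161, 74.07% Ry-163.

Ry-161: 25.93%, Ry-163: 74.07%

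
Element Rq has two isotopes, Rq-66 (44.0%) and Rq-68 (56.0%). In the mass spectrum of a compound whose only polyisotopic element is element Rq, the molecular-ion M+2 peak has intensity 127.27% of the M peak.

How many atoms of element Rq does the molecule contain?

The M+2/M ratio from n Rq atoms is n · q/p = n · 0.560/0.440.
n = 1.2727 × 0.440/0.560 = 1.00 ≈ 1

1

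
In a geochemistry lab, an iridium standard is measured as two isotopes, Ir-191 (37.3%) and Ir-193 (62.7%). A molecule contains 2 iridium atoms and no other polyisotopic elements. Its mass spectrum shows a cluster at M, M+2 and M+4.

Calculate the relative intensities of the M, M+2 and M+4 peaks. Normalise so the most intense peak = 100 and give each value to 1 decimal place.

The 2 Ir atoms are independent, so intensities follow the terms of (0.373 + 0.627)^2.
P(M) = 0.373^2 = 0.139129
P(M+2) = 2 × 0.373^1 × 0.627^1 = 0.467742
P(M+4) = 0.627^2 = 0.393129
The M+2 peak is largest (0.467742); scaling to 100 gives 29.7 : 100.0 : 84.0.

29.7 : 100.0 : 84.0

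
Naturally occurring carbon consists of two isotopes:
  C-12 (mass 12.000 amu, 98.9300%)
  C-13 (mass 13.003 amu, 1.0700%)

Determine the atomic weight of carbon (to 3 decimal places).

The abundance-weighted mean is 0.989300 × 12.000 + 0.010700 × 13.003
= 11.8716 + 0.1391 = 12.0107 amu

12.011 amu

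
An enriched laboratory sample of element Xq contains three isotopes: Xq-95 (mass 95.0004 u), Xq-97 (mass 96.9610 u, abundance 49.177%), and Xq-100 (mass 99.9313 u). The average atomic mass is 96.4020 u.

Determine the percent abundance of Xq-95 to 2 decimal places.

Let x and y be the fractions of Xq-95 and Xq-100. Then x + y = 1 − 0.49177 = 0.50823 and 95.0004x + 99.9313y = 96.4020 − 0.49177×96.9610 = 48.71948903.
Substituting: 95.0004x + 99.9313(0.50823 − x) = 48.71948903
(95.0004 − 99.9313)x = -2.068595569  ⇒  x = 0.41952, y = 0.08871
Xq-95: 41.95%, Xq-100: 8.87%.

41.95%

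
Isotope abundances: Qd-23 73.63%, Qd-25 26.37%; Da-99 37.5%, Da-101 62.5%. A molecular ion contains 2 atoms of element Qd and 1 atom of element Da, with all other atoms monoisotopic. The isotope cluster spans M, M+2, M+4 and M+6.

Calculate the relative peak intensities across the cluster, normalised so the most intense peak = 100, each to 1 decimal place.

42.0 : 100.0 : 55.5 : 9.0

Element Qd pattern (n=2): 0.54213769 : 0.38832462 : 0.06953769
Element Da pattern (n=1): 0.3750 : 0.6250
Convolve the two distributions (both contribute in 2-u steps):
  M: 0.54213769×0.3750 = 0.203302
  M+2: 0.54213769×0.6250 + 0.38832462×0.3750 = 0.484458
  M+4: 0.38832462×0.6250 + 0.06953769×0.3750 = 0.268780
  M+6: 0.06953769×0.6250 = 0.043461
Scale to base peak (0.484458) = 100: 42.0 : 100.0 : 55.5 : 9.0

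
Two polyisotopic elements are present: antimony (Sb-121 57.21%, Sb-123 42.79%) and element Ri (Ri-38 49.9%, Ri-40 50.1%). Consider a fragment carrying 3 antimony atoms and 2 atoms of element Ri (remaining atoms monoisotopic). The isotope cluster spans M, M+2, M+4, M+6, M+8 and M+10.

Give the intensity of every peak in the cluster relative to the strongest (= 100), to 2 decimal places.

Antimony pattern (n=3): 0.18724742 : 0.42015297 : 0.3142518 : 0.07834781
Element Ri pattern (n=2): 0.249001 : 0.499998 : 0.251001
Convolve the two distributions (both contribute in 2-u steps):
  M: 0.18724742×0.249001 = 0.046625
  M+2: 0.18724742×0.499998 + 0.42015297×0.249001 = 0.198242
  M+4: 0.18724742×0.251001 + 0.42015297×0.499998 + 0.3142518×0.249001 = 0.335324
  M+6: 0.42015297×0.251001 + 0.3142518×0.499998 + 0.07834781×0.249001 = 0.282093
  M+8: 0.3142518×0.251001 + 0.07834781×0.499998 = 0.118051
  M+10: 0.07834781×0.251001 = 0.019665
Scale to base peak (0.335324) = 100: 13.90 : 59.12 : 100.00 : 84.13 : 35.21 : 5.86

13.90 : 59.12 : 100.00 : 84.13 : 35.21 : 5.86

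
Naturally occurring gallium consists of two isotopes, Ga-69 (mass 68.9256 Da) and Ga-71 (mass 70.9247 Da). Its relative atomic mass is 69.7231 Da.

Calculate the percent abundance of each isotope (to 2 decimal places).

Let x be the fractional abundance of Ga-69; then Ga-71 has abundance 1 − x.
68.9256·x + 70.9247·(1 − x) = 69.7231
(68.9256 − 70.9247)·x = 69.7231 − 70.9247
x = -1.2016 / -1.9991 = 0.60107 → 60.11% Ga-69, 39.89% Ga-71.

Ga-69: 60.11%, Ga-71: 39.89%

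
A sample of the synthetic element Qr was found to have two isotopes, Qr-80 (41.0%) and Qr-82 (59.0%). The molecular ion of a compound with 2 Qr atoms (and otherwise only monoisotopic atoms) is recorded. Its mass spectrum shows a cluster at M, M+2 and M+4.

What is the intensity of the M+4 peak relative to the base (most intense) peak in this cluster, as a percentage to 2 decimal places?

(0.410 + 0.590)^2 gives M 0.1681, M+2 0.4838, M+4 0.3481; the largest is M+2.
P(M+2) = C(2,1) × 0.410^1 × 0.590^1 = 2 × 0.4100 × 0.5900 = 0.483800 (base)
P(M+4) = C(2,2) × 0.410^0 × 0.590^2 = 1 × 1.0000 × 0.3481 = 0.348100
Relative intensity = 0.348100 / 0.483800 × 100 = 71.95

71.95%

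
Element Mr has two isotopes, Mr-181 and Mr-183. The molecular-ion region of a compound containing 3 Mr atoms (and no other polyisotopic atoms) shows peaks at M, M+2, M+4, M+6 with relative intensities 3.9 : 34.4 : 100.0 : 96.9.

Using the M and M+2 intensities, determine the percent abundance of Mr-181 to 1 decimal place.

25.4%

If p is the fraction of Mr that is Mr-181, then I(M+2)/I(M) = [C(3,1)·p^2·(1−p)] / p^3 = 3·(1−p)/p = 34.4/3.9 = 8.8205
(1−p)/p = 8.8205/3 = 2.9402  ⇒  p = 1/(1 + 2.9402) = 0.2538
Mr-181: 25.4%, Mr-183: 74.6%.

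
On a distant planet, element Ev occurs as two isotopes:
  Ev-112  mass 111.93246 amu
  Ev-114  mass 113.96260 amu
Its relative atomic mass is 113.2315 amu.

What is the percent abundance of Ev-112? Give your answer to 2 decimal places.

Let x be the fractional abundance of Ev-112; then Ev-114 has abundance 1 − x.
111.93246·x + 113.96260·(1 − x) = 113.2315
(111.93246 − 113.96260)·x = 113.2315 − 113.96260
x = -0.73110 / -2.03014 = 0.36012 → 36.01% Ev-112, 63.99% Ev-114.

36.01%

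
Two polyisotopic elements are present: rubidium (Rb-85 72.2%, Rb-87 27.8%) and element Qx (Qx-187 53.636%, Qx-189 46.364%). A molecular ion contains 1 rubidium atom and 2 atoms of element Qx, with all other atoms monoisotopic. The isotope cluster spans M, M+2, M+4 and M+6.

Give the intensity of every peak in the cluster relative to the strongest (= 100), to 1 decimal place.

Rubidium pattern (n=1): 0.7220 : 0.2780
Element Qx pattern (n=2): 0.28768205 : 0.4973559 : 0.21496205
Convolve the two distributions (both contribute in 2-u steps):
  M: 0.7220×0.28768205 = 0.207706
  M+2: 0.7220×0.4973559 + 0.2780×0.28768205 = 0.439067
  M+4: 0.7220×0.21496205 + 0.2780×0.4973559 = 0.293468
  M+6: 0.2780×0.21496205 = 0.059759
Scale to base peak (0.439067) = 100: 47.3 : 100.0 : 66.8 : 13.6

47.3 : 100.0 : 66.8 : 13.6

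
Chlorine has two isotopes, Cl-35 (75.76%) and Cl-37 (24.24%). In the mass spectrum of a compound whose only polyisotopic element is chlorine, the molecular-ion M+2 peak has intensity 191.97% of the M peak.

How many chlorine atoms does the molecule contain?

6

With n Cl atoms, P(M+2)/P(M) = C(n,1)·p^(n−1)q / p^n = n·q/p = n · 0.2424/0.7576.
n = 1.9197 × 0.7576/0.2424 = 6.00 ≈ 6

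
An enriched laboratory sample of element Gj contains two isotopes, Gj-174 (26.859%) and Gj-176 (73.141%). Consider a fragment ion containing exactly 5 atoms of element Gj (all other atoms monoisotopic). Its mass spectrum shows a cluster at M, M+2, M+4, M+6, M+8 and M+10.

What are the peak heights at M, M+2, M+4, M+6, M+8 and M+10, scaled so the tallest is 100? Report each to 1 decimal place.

Each Gj atom is independently Gj-174 (p = 0.26859) or Gj-176 (q = 0.73141); the cluster is the binomial expansion (p + q)^5.
P(M) = 0.26859^5 = 0.001398
P(M+2) = 5 × 0.26859^4 × 0.73141^1 = 0.019032
P(M+4) = 10 × 0.26859^3 × 0.73141^2 = 0.103655
P(M+6) = 10 × 0.26859^2 × 0.73141^3 = 0.282268
P(M+8) = 5 × 0.26859^1 × 0.73141^4 = 0.384329
P(M+10) = 0.73141^5 = 0.209317
The M+8 peak is largest (0.384329); scaling to 100 gives 0.4 : 5.0 : 27.0 : 73.4 : 100.0 : 54.5.

0.4 : 5.0 : 27.0 : 73.4 : 100.0 : 54.5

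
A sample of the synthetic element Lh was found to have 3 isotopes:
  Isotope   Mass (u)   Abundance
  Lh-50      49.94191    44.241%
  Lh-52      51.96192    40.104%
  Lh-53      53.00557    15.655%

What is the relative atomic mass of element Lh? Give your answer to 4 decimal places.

Average mass = Σ (abundance × isotope mass) = 0.44241 × 49.94191 + 0.40104 × 51.96192 + 0.15655 × 53.00557
= 22.094800 + 20.838808 + 8.298022 = 51.231630 u

51.2316 u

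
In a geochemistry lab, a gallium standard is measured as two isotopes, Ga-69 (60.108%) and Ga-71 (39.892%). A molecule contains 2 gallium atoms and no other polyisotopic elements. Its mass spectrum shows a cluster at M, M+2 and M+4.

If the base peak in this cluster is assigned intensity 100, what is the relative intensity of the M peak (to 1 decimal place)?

Term probabilities: M 0.3613, M+2 0.4796, M+4 0.1591. Base peak = M+2.
P(M+2) = C(2,1) × 0.60108^1 × 0.39892^1 = 2 × 0.60108 × 0.39892 = 0.479566 (base)
P(M) = C(2,0) × 0.60108^2 × 0.39892^0 = 1 × 0.36129717 × 1.0000 = 0.361297
Relative intensity = 0.361297 / 0.479566 × 100 = 75.3

75.3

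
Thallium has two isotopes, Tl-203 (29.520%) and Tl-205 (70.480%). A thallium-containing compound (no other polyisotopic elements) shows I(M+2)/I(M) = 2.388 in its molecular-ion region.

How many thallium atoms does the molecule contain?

1

For n independent Tl atoms, I(M+2)/I(M) = n · (abundance Tl-205) / (abundance Tl-203) = n · 0.70480/0.29520.
n = 2.388 × 0.29520/0.70480 = 1.00 ≈ 1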